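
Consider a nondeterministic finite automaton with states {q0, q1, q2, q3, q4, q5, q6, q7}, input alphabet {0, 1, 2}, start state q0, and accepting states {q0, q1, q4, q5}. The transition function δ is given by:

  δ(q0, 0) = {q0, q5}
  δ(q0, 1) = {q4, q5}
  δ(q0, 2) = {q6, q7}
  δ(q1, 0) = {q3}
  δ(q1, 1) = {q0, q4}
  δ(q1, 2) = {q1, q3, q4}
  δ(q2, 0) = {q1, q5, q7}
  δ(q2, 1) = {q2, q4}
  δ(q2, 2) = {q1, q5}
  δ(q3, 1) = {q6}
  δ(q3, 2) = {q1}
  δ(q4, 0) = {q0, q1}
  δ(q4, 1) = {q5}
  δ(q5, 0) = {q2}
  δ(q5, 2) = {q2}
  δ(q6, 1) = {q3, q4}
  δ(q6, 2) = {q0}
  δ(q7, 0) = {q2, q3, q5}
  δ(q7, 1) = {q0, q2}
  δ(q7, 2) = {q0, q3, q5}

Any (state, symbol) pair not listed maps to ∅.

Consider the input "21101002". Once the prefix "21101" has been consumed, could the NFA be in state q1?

Start in {q0}.
Read '2': q0→{q6, q7}; now {q6, q7}.
Read '1': q6→{q3, q4}, q7→{q0, q2}; now {q0, q2, q3, q4}.
Read '1': q0→{q4, q5}, q2→{q2, q4}, q3→{q6}, q4→{q5}; now {q2, q4, q5, q6}.
Read '0': q2→{q1, q5, q7}, q4→{q0, q1}, q5→{q2}, q6→∅; now {q0, q1, q2, q5, q7}.
Read '1': q0→{q4, q5}, q1→{q0, q4}, q2→{q2, q4}, q5→∅, q7→{q0, q2}; now {q0, q2, q4, q5}.
State q1 is not in {q0, q2, q4, q5}.

No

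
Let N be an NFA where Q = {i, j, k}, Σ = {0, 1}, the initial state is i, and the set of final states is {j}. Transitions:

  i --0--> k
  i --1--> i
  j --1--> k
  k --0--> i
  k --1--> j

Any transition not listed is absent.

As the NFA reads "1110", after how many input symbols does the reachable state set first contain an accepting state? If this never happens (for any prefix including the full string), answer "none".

none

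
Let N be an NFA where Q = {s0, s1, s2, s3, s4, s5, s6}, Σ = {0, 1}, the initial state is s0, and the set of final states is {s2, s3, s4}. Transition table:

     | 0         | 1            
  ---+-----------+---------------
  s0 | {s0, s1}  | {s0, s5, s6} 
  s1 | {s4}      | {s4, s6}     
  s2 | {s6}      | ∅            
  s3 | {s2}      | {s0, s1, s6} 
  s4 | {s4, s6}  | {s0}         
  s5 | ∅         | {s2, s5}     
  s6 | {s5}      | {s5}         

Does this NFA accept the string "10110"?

Start in {s0}.
Read '1': s0→{s0, s5, s6}; now {s0, s5, s6}.
Read '0': s0→{s0, s1}, s5→∅, s6→{s5}; now {s0, s1, s5}.
Read '1': s0→{s0, s5, s6}, s1→{s4, s6}, s5→{s2, s5}; now {s0, s2, s4, s5, s6}.
Read '1': s0→{s0, s5, s6}, s2→∅, s4→{s0}, s5→{s2, s5}, s6→{s5}; now {s0, s2, s5, s6}.
Read '0': s0→{s0, s1}, s2→{s6}, s5→∅, s6→{s5}; now {s0, s1, s5, s6}.
The final set {s0, s1, s5, s6} contains no accepting state.

No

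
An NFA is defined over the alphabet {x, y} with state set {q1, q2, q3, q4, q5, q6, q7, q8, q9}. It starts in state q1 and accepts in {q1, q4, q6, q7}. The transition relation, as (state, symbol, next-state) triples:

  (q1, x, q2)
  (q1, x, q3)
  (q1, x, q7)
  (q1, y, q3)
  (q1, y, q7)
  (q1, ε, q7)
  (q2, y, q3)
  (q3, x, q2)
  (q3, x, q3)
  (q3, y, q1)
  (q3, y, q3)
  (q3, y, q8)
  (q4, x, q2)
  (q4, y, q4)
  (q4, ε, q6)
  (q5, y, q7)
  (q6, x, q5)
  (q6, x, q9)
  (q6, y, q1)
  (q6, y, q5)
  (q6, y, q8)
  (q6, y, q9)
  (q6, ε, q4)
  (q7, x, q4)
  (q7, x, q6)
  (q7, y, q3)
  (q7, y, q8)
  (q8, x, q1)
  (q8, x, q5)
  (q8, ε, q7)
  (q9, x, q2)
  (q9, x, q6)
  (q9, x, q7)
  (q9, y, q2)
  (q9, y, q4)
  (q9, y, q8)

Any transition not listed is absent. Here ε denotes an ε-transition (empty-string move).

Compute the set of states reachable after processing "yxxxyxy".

{q1, q2, q3, q4, q5, q6, q7, q8, q9}

Start: ε-closure({q1}) = {q1, q7}.
Read 'y': q1→{q3, q7}, q7→{q3, q8}; now {q3, q7, q8}.
Read 'x': q3→{q2, q3}, q7→{q4, q6}, q8→{q1, q5}; union {q1, q2, q3, q4, q5, q6}; ε-closure = {q1, q2, q3, q4, q5, q6, q7}.
Read 'x': q1→{q2, q3, q7}, q2→∅, q3→{q2, q3}, q4→{q2}, q5→∅, q6→{q5, q9}, q7→{q4, q6}; now {q2, q3, q4, q5, q6, q7, q9}.
Read 'x': q2→∅, q3→{q2, q3}, q4→{q2}, q5→∅, q6→{q5, q9}, q7→{q4, q6}, q9→{q2, q6, q7}; now {q2, q3, q4, q5, q6, q7, q9}.
Read 'y': q2→{q3}, q3→{q1, q3, q8}, q4→{q4}, q5→{q7}, q6→{q1, q5, q8, q9}, q7→{q3, q8}, q9→{q2, q4, q8}; union {q1, q2, q3, q4, q5, q7, q8, q9}; ε-closure = {q1, q2, q3, q4, q5, q6, q7, q8, q9}.
Read 'x': q1→{q2, q3, q7}, q2→∅, q3→{q2, q3}, q4→{q2}, q5→∅, q6→{q5, q9}, q7→{q4, q6}, q8→{q1, q5}, q9→{q2, q6, q7}; now {q1, q2, q3, q4, q5, q6, q7, q9}.
Read 'y': q1→{q3, q7}, q2→{q3}, q3→{q1, q3, q8}, q4→{q4}, q5→{q7}, q6→{q1, q5, q8, q9}, q7→{q3, q8}, q9→{q2, q4, q8}; union {q1, q2, q3, q4, q5, q7, q8, q9}; ε-closure = {q1, q2, q3, q4, q5, q6, q7, q8, q9}.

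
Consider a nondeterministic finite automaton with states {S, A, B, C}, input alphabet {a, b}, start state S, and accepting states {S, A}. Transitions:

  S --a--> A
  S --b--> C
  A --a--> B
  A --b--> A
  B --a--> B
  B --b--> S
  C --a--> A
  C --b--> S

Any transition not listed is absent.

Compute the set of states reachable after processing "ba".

Start in {S}.
Read 'b': {S} → {C}.
Read 'a': {C} → {A}.

{A}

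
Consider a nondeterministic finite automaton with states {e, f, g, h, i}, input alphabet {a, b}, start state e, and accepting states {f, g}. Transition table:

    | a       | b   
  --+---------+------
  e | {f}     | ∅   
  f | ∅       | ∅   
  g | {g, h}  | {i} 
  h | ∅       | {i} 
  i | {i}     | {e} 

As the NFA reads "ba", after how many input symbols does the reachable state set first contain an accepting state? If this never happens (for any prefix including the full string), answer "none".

Start in {e}.
Read 'b': {e} → ∅.
The set is empty and remains empty for the remaining 1 symbol.
No reachable set along the way intersects F.

none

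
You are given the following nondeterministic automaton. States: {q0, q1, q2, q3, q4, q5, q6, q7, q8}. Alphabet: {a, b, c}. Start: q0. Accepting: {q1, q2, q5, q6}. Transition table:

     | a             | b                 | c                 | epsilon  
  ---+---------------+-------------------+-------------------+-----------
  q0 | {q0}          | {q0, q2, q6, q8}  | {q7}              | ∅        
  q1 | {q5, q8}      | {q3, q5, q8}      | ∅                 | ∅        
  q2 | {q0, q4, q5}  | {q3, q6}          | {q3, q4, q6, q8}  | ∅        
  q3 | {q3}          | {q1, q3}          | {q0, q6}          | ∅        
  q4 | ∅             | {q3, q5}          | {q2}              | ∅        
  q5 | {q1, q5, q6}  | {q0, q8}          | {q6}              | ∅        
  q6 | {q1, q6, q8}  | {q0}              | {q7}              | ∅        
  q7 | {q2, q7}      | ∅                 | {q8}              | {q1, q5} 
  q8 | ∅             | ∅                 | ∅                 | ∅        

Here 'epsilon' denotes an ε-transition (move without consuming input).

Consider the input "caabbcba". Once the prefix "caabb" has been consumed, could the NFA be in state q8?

Yes

Start in {q0}.
Read 'c': q0→{q7}; union {q7}; ε-closure = {q1, q5, q7}.
Read 'a': q1→{q5, q8}, q5→{q1, q5, q6}, q7→{q2, q7}; now {q1, q2, q5, q6, q7, q8}.
Read 'a': q1→{q5, q8}, q2→{q0, q4, q5}, q5→{q1, q5, q6}, q6→{q1, q6, q8}, q7→{q2, q7}, q8→∅; now {q0, q1, q2, q4, q5, q6, q7, q8}.
Read 'b': q0→{q0, q2, q6, q8}, q1→{q3, q5, q8}, q2→{q3, q6}, q4→{q3, q5}, q5→{q0, q8}, q6→{q0}, q7→∅, q8→∅; now {q0, q2, q3, q5, q6, q8}.
Read 'b': q0→{q0, q2, q6, q8}, q2→{q3, q6}, q3→{q1, q3}, q5→{q0, q8}, q6→{q0}, q8→∅; now {q0, q1, q2, q3, q6, q8}.
State q8 is in {q0, q1, q2, q3, q6, q8}.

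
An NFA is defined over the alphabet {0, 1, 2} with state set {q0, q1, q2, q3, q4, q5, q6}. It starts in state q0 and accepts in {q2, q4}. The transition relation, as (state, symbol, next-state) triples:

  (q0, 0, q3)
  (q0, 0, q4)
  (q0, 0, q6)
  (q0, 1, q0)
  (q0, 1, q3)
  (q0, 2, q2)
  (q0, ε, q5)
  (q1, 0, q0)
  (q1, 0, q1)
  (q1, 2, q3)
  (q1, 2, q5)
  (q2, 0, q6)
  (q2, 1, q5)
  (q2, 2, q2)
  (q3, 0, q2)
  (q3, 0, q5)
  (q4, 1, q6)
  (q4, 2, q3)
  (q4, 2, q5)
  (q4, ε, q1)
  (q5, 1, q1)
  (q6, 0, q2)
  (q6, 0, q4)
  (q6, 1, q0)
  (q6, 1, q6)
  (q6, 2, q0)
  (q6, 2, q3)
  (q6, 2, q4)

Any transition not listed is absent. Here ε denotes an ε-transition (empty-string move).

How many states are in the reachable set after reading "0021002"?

6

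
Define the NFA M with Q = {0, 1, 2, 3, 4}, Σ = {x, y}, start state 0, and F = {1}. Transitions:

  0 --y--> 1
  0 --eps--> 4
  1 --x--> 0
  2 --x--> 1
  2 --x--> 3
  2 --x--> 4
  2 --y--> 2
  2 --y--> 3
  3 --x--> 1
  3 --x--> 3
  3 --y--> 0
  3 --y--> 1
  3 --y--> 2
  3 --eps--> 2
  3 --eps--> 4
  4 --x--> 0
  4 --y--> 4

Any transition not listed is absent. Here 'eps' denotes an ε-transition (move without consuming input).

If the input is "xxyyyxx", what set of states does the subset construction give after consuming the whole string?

{0, 4}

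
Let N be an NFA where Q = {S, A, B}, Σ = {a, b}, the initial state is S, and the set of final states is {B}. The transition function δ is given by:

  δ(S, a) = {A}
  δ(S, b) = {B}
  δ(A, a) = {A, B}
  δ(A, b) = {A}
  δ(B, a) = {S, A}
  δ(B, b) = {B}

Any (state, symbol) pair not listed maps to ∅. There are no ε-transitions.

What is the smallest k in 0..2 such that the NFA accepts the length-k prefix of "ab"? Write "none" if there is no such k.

none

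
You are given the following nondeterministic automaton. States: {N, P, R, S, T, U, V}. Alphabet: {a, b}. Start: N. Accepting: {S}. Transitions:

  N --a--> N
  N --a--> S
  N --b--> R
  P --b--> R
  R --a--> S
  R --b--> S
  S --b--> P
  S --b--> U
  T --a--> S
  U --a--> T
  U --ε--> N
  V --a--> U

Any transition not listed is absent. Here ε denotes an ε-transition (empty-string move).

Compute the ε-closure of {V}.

Begin with {V}.
No ε-moves leave this set, so the closure equals the set itself.

{V}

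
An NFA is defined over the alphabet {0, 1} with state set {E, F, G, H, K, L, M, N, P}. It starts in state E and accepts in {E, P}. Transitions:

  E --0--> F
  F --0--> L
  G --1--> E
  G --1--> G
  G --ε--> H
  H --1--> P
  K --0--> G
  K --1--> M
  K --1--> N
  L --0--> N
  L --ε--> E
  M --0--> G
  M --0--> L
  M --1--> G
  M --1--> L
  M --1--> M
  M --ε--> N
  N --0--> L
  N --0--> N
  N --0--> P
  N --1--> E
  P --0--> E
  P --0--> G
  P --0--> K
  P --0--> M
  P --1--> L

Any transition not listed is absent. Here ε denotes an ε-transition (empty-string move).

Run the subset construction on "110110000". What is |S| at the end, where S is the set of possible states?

0

Start in {E}.
Read '1': {E} → ∅.
The set is empty and remains empty for the remaining 8 symbols.
That set has 0 states.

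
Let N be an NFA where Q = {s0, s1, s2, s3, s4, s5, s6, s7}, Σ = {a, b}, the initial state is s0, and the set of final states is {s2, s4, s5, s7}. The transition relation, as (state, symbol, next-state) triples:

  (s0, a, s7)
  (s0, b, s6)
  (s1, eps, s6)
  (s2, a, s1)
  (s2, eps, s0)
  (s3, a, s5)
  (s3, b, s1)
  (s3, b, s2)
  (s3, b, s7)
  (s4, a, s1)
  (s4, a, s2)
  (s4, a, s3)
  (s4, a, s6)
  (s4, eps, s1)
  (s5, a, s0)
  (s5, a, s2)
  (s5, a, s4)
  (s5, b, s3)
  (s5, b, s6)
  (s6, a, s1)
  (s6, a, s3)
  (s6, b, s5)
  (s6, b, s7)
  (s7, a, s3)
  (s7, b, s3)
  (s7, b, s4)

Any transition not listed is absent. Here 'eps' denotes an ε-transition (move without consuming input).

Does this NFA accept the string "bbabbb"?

Start in {s0}.
Read 'b': {s0} → {s6}.
Read 'b': {s6} → {s5, s7}.
Read 'a': {s5, s7} → {s0, s1, s2, s3, s4, s6}.
Read 'b': {s0, s1, s2, s3, s4, s6} → {s0, s1, s2, s5, s6, s7}.
Read 'b': {s0, s1, s2, s5, s6, s7} → {s1, s3, s4, s5, s6, s7}.
Read 'b': {s1, s3, s4, s5, s6, s7} → {s0, s1, s2, s3, s4, s5, s6, s7}.
The final set {s0, s1, s2, s3, s4, s5, s6, s7} contains the accepting states s2, s4, s5, s7.

Yes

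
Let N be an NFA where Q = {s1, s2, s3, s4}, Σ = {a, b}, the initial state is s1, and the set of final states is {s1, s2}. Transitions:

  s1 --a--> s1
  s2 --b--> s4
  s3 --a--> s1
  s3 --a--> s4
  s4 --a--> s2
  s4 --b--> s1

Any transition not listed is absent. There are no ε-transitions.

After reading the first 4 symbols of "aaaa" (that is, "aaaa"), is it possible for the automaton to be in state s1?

Yes

Start in {s1}.
Read 'a': s1→{s1}; now {s1}.
Read 'a': s1→{s1}; now {s1}.
Read 'a': s1→{s1}; now {s1}.
Read 'a': s1→{s1}; now {s1}.
State s1 is in {s1}.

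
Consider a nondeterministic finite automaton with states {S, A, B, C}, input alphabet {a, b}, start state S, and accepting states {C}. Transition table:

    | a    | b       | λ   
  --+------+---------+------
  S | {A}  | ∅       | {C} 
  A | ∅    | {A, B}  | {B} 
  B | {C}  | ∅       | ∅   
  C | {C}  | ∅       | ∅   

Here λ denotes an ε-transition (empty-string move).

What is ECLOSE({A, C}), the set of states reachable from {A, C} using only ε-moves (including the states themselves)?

Begin with {A, C}.
ε-move A → B; add B.

{A, B, C}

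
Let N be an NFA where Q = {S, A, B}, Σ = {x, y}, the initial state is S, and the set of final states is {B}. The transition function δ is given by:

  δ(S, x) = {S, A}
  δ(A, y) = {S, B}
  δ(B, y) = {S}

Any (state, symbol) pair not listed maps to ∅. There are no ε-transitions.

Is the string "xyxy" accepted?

Start in {S}.
Read 'x': {S} → {S, A}.
Read 'y': {S, A} → {S, B}.
Read 'x': {S, B} → {S, A}.
Read 'y': {S, A} → {S, B}.
The final set {S, B} contains the accepting state B.

Yes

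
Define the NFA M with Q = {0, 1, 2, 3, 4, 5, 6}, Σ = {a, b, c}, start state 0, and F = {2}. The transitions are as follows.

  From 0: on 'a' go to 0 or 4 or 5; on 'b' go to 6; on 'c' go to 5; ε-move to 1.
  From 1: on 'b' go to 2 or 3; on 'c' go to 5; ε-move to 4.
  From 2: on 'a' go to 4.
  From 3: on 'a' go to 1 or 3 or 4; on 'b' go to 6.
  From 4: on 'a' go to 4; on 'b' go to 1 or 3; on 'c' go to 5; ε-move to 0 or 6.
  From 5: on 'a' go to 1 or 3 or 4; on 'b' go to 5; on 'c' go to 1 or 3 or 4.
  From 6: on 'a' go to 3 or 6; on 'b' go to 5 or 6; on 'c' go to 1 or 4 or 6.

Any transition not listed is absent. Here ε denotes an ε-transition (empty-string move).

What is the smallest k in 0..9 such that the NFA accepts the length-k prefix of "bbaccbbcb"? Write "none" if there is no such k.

1

Start: ε-closure({0}) = {0, 1, 4, 6}.
Read 'b': {0, 1, 4, 6} → {0, 1, 2, 3, 4, 5, 6}.
None of the earlier sets intersect F, but {0, 1, 2, 3, 4, 5, 6} does.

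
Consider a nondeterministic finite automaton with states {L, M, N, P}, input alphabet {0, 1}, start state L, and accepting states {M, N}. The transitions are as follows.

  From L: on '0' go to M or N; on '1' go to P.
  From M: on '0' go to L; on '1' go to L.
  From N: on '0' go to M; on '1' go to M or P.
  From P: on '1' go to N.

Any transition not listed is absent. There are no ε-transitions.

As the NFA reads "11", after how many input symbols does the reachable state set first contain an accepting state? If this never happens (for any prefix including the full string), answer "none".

2

Start in {L}.
Read '1': {L} → {P}.
Read '1': {P} → {N}.
None of the earlier sets intersect F, but {N} does.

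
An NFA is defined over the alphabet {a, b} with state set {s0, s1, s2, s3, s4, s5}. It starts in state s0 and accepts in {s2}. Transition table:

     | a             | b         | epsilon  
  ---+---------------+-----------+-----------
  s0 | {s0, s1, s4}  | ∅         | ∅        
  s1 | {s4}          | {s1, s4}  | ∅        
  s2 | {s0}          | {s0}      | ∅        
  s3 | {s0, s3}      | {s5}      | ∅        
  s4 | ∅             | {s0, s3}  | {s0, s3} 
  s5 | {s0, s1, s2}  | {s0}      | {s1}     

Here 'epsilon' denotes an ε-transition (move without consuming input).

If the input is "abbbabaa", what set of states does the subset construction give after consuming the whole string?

{s0, s1, s3, s4}

Start in {s0}.
Read 'a': s0→{s0, s1, s4}; union {s0, s1, s4}; ε-closure = {s0, s1, s3, s4}.
Read 'b': s0→∅, s1→{s1, s4}, s3→{s5}, s4→{s0, s3}; now {s0, s1, s3, s4, s5}.
Read 'b': s0→∅, s1→{s1, s4}, s3→{s5}, s4→{s0, s3}, s5→{s0}; now {s0, s1, s3, s4, s5}.
Read 'b': s0→∅, s1→{s1, s4}, s3→{s5}, s4→{s0, s3}, s5→{s0}; now {s0, s1, s3, s4, s5}.
Read 'a': s0→{s0, s1, s4}, s1→{s4}, s3→{s0, s3}, s4→∅, s5→{s0, s1, s2}; now {s0, s1, s2, s3, s4}.
Read 'b': s0→∅, s1→{s1, s4}, s2→{s0}, s3→{s5}, s4→{s0, s3}; now {s0, s1, s3, s4, s5}.
Read 'a': s0→{s0, s1, s4}, s1→{s4}, s3→{s0, s3}, s4→∅, s5→{s0, s1, s2}; now {s0, s1, s2, s3, s4}.
Read 'a': s0→{s0, s1, s4}, s1→{s4}, s2→{s0}, s3→{s0, s3}, s4→∅; now {s0, s1, s3, s4}.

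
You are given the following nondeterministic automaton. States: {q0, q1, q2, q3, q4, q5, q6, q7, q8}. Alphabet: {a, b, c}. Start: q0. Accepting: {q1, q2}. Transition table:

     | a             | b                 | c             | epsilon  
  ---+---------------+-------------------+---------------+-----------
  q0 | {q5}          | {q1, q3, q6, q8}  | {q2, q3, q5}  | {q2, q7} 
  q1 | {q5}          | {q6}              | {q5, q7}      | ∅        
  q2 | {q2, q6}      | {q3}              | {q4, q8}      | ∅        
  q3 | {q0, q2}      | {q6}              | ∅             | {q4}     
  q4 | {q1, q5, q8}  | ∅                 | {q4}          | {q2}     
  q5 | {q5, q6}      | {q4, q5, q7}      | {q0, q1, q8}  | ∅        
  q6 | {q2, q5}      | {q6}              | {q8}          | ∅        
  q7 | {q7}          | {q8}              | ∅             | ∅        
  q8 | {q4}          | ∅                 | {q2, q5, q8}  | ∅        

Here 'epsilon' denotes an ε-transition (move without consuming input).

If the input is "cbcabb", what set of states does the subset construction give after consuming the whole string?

{q2, q3, q4, q5, q6, q7, q8}

Start: ε-closure({q0}) = {q0, q2, q7}.
Read 'c': {q0, q2, q7} → {q2, q3, q4, q5, q8}.
Read 'b': {q2, q3, q4, q5, q8} → {q2, q3, q4, q5, q6, q7}.
Read 'c': {q2, q3, q4, q5, q6, q7} → {q0, q1, q2, q4, q7, q8}.
Read 'a': {q0, q1, q2, q4, q7, q8} → {q1, q2, q4, q5, q6, q7, q8}.
Read 'b': {q1, q2, q4, q5, q6, q7, q8} → {q2, q3, q4, q5, q6, q7, q8}.
Read 'b': {q2, q3, q4, q5, q6, q7, q8} → {q2, q3, q4, q5, q6, q7, q8}.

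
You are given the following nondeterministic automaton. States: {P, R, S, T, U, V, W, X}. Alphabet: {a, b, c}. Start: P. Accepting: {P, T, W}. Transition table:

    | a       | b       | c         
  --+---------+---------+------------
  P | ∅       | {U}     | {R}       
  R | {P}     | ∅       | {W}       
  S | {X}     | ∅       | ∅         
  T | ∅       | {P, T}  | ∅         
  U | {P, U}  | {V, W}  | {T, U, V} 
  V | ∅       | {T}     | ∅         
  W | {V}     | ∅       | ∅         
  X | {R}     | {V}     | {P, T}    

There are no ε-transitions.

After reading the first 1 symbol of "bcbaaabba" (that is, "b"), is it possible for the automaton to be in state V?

No

Start in {P}.
Read 'b': P→{U}; now {U}.
State V is not in {U}.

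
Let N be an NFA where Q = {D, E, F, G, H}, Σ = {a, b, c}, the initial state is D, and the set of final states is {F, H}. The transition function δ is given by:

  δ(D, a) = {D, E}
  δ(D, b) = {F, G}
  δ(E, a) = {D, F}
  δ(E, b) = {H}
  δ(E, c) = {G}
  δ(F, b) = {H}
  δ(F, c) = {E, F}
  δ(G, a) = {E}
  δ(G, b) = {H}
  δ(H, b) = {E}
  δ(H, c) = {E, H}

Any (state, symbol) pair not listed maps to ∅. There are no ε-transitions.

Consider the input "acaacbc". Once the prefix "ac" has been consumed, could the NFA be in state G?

Yes

Start in {D}.
Read 'a': D→{D, E}; now {D, E}.
Read 'c': D→∅, E→{G}; now {G}.
State G is in {G}.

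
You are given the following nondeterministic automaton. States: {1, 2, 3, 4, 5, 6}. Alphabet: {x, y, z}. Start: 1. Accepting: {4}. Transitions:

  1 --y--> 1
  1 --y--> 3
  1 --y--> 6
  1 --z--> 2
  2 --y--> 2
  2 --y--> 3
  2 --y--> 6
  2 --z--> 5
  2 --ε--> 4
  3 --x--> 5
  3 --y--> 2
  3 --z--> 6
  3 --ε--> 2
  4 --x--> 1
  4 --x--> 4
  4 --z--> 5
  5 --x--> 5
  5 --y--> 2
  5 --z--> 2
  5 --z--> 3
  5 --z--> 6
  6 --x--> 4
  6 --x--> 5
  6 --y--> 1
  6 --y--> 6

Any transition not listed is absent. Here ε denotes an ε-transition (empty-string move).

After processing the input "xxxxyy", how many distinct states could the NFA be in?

0

Start in {1}.
Read 'x': {1} → ∅.
The set is empty and remains empty for the remaining 5 symbols.
That set has 0 states.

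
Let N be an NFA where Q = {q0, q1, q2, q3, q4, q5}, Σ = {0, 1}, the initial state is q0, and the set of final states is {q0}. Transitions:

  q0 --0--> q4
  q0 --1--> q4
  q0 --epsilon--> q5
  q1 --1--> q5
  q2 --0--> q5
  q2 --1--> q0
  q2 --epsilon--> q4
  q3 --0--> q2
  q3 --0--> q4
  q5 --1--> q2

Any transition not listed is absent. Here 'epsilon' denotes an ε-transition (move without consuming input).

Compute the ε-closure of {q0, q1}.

{q0, q1, q5}

Begin with {q0, q1}.
ε-move q0 → q5; add q5.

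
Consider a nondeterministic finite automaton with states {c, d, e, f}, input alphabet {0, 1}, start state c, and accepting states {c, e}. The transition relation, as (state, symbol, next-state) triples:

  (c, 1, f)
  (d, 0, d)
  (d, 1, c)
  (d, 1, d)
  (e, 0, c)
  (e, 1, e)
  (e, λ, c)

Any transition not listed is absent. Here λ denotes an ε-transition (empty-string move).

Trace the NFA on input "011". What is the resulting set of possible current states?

∅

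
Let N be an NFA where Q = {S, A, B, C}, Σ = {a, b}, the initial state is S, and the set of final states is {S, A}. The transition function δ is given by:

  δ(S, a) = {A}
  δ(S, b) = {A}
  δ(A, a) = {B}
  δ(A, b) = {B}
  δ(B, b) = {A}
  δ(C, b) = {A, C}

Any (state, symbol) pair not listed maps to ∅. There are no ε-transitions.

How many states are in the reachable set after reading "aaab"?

Start in {S}.
Read 'a': {S} → {A}.
Read 'a': {A} → {B}.
Read 'a': {B} → ∅.
The set is empty and remains empty for the remaining 1 symbol.
That set has 0 states.

0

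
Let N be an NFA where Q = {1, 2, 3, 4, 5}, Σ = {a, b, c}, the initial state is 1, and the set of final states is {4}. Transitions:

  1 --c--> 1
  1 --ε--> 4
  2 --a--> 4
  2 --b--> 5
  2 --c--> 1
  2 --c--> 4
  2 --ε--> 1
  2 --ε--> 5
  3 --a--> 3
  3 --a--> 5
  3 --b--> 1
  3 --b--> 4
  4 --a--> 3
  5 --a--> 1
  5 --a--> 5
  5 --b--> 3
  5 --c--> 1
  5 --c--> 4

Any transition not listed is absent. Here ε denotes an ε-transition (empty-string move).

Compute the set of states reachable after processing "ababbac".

Start: ε-closure({1}) = {1, 4}.
Read 'a': 1→∅, 4→{3}; now {3}.
Read 'b': 3→{1, 4}; now {1, 4}.
Read 'a': 1→∅, 4→{3}; now {3}.
Read 'b': 3→{1, 4}; now {1, 4}.
Read 'b': 1→∅, 4→∅; now ∅.
The set is empty and remains empty for the remaining 2 symbols.

∅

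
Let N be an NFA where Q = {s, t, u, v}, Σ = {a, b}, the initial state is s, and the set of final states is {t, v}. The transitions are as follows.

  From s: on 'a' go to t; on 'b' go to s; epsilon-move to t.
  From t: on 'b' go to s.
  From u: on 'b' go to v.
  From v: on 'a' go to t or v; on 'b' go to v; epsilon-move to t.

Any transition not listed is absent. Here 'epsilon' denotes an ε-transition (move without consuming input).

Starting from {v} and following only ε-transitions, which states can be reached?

{t, v}

Begin with {v}.
ε-move v → t; add t.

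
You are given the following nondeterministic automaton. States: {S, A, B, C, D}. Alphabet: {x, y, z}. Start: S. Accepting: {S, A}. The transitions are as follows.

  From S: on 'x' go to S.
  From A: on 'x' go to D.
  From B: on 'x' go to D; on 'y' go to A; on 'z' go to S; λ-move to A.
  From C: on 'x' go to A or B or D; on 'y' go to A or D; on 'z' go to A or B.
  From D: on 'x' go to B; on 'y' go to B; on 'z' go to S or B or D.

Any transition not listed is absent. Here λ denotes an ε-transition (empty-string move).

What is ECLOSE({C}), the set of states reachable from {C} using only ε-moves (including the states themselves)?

Begin with {C}.
No ε-moves leave this set, so the closure equals the set itself.

{C}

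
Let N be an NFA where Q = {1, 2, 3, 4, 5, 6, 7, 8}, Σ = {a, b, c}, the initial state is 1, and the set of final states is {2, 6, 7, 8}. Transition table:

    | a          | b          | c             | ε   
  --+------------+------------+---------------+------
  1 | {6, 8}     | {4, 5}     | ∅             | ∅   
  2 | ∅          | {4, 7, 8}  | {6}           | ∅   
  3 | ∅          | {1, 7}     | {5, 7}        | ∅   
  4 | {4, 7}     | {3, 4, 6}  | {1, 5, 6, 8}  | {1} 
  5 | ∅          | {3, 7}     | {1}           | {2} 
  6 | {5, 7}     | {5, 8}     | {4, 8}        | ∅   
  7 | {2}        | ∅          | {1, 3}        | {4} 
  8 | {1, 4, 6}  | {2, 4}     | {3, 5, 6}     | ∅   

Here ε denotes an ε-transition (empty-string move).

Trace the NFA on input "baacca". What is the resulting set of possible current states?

Start in {1}.
Read 'b': 1→{4, 5}; union {4, 5}; ε-closure = {1, 2, 4, 5}.
Read 'a': 1→{6, 8}, 2→∅, 4→{4, 7}, 5→∅; union {4, 6, 7, 8}; ε-closure = {1, 4, 6, 7, 8}.
Read 'a': 1→{6, 8}, 4→{4, 7}, 6→{5, 7}, 7→{2}, 8→{1, 4, 6}; now {1, 2, 4, 5, 6, 7, 8}.
Read 'c': 1→∅, 2→{6}, 4→{1, 5, 6, 8}, 5→{1}, 6→{4, 8}, 7→{1, 3}, 8→{3, 5, 6}; union {1, 3, 4, 5, 6, 8}; ε-closure = {1, 2, 3, 4, 5, 6, 8}.
Read 'c': 1→∅, 2→{6}, 3→{5, 7}, 4→{1, 5, 6, 8}, 5→{1}, 6→{4, 8}, 8→{3, 5, 6}; union {1, 3, 4, 5, 6, 7, 8}; ε-closure = {1, 2, 3, 4, 5, 6, 7, 8}.
Read 'a': 1→{6, 8}, 2→∅, 3→∅, 4→{4, 7}, 5→∅, 6→{5, 7}, 7→{2}, 8→{1, 4, 6}; now {1, 2, 4, 5, 6, 7, 8}.

{1, 2, 4, 5, 6, 7, 8}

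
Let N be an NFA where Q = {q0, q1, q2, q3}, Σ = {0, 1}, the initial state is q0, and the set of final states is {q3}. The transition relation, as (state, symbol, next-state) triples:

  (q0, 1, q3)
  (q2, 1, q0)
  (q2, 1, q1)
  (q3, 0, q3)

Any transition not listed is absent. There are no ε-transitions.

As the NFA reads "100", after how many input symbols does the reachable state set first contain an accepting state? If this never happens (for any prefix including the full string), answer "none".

1

Start in {q0}.
Read '1': {q0} → {q3}.
None of the earlier sets intersect F, but {q3} does.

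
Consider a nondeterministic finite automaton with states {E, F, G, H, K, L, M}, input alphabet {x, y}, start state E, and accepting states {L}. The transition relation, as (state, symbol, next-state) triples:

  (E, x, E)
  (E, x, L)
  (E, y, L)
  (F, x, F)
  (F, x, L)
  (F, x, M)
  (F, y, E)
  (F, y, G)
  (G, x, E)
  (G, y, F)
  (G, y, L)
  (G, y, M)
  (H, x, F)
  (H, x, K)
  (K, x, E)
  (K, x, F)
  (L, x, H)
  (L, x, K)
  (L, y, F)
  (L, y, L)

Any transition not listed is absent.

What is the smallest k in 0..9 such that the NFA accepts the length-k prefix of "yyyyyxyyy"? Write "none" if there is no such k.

Start in {E}.
Read 'y': E→{L}; now {L}.
None of the earlier sets intersect F, but {L} does.

1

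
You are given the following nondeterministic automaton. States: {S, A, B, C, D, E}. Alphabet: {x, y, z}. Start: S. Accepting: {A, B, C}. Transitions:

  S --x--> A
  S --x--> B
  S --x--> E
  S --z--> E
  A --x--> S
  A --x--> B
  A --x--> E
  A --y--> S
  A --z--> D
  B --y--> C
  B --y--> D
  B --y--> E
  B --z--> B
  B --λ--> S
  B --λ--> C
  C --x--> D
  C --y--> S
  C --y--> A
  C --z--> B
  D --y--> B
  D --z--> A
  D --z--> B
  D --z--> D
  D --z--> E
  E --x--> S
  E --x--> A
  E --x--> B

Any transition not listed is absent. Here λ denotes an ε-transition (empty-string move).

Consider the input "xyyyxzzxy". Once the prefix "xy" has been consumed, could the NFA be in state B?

No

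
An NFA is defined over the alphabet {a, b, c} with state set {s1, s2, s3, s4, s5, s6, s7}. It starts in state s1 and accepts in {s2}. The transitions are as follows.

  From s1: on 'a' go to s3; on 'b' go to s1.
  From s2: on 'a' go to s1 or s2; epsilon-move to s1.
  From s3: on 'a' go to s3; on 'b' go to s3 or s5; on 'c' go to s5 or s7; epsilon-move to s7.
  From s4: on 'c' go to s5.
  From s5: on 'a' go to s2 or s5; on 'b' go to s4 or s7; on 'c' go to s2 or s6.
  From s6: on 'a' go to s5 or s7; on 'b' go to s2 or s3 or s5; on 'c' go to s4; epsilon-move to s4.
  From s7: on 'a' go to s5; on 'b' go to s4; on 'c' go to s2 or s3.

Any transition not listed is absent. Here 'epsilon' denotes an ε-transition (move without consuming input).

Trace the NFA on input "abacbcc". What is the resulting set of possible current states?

Start in {s1}.
Read 'a': s1→{s3}; union {s3}; ε-closure = {s3, s7}.
Read 'b': s3→{s3, s5}, s7→{s4}; union {s3, s4, s5}; ε-closure = {s3, s4, s5, s7}.
Read 'a': s3→{s3}, s4→∅, s5→{s2, s5}, s7→{s5}; union {s2, s3, s5}; ε-closure = {s1, s2, s3, s5, s7}.
Read 'c': s1→∅, s2→∅, s3→{s5, s7}, s5→{s2, s6}, s7→{s2, s3}; union {s2, s3, s5, s6, s7}; ε-closure = {s1, s2, s3, s4, s5, s6, s7}.
Read 'b': s1→{s1}, s2→∅, s3→{s3, s5}, s4→∅, s5→{s4, s7}, s6→{s2, s3, s5}, s7→{s4}; now {s1, s2, s3, s4, s5, s7}.
Read 'c': s1→∅, s2→∅, s3→{s5, s7}, s4→{s5}, s5→{s2, s6}, s7→{s2, s3}; union {s2, s3, s5, s6, s7}; ε-closure = {s1, s2, s3, s4, s5, s6, s7}.
Read 'c': s1→∅, s2→∅, s3→{s5, s7}, s4→{s5}, s5→{s2, s6}, s6→{s4}, s7→{s2, s3}; union {s2, s3, s4, s5, s6, s7}; ε-closure = {s1, s2, s3, s4, s5, s6, s7}.

{s1, s2, s3, s4, s5, s6, s7}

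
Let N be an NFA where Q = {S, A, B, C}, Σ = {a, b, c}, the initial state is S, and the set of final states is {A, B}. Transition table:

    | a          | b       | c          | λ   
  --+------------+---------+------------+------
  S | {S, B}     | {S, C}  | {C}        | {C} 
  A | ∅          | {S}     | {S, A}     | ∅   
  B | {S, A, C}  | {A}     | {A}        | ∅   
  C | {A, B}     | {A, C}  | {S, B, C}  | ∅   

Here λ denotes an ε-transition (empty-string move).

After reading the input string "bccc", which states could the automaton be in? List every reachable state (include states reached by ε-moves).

{S, A, B, C}

Start: ε-closure({S}) = {S, C}.
Read 'b': {S, C} → {S, A, C}.
Read 'c': {S, A, C} → {S, A, B, C}.
Read 'c': {S, A, B, C} → {S, A, B, C}.
Read 'c': {S, A, B, C} → {S, A, B, C}.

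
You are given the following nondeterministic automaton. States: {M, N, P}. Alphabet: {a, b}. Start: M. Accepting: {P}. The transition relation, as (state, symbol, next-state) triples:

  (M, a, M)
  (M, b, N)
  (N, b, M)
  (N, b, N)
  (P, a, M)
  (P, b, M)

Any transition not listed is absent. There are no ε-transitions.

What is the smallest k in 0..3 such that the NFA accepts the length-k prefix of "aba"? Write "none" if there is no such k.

Start in {M}.
Read 'a': M→{M}; now {M}.
Read 'b': M→{N}; now {N}.
Read 'a': N→∅; now ∅.
No reachable set along the way intersects F.

none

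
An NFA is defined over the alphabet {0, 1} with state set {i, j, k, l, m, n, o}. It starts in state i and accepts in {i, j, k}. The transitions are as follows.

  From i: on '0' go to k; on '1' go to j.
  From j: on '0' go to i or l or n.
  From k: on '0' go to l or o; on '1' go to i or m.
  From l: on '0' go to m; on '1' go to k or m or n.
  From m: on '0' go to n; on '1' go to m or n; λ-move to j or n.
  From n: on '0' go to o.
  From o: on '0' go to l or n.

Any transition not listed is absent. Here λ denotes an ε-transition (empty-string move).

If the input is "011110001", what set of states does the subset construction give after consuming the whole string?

Start in {i}.
Read '0': {i} → {k}.
Read '1': {k} → {i, j, m, n}.
Read '1': {i, j, m, n} → {j, m, n}.
Read '1': {j, m, n} → {j, m, n}.
Read '1': {j, m, n} → {j, m, n}.
Read '0': {j, m, n} → {i, l, n, o}.
Read '0': {i, l, n, o} → {j, k, l, m, n, o}.
Read '0': {j, k, l, m, n, o} → {i, j, l, m, n, o}.
Read '1': {i, j, l, m, n, o} → {j, k, m, n}.

{j, k, m, n}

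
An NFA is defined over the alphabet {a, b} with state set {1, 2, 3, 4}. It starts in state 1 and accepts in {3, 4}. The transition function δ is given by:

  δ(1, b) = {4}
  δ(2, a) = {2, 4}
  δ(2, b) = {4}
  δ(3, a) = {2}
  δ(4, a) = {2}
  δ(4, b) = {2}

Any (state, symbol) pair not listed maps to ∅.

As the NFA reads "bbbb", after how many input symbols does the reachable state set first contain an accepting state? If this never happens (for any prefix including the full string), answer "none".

1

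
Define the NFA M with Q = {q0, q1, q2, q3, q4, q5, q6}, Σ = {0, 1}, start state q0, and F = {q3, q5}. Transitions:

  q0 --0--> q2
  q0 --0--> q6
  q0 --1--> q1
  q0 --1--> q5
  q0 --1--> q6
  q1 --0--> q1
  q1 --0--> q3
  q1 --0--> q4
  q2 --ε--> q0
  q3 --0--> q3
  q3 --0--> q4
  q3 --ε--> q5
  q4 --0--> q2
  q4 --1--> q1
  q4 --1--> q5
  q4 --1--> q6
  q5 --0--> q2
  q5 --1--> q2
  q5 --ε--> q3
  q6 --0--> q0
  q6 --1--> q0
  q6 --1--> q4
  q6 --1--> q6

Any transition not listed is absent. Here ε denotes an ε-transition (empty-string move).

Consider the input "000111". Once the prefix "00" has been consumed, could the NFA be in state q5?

Start in {q0}.
Read '0': q0→{q2, q6}; union {q2, q6}; ε-closure = {q0, q2, q6}.
Read '0': q0→{q2, q6}, q2→∅, q6→{q0}; now {q0, q2, q6}.
State q5 is not in {q0, q2, q6}.

No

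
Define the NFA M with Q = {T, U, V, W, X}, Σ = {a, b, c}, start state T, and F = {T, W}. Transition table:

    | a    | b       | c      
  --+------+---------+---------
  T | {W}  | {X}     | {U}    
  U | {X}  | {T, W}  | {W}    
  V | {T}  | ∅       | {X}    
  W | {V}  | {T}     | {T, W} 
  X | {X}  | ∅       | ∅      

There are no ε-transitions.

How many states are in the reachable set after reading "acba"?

2

Start in {T}.
Read 'a': T→{W}; now {W}.
Read 'c': W→{T, W}; now {T, W}.
Read 'b': T→{X}, W→{T}; now {T, X}.
Read 'a': T→{W}, X→{X}; now {W, X}.
That set has 2 states.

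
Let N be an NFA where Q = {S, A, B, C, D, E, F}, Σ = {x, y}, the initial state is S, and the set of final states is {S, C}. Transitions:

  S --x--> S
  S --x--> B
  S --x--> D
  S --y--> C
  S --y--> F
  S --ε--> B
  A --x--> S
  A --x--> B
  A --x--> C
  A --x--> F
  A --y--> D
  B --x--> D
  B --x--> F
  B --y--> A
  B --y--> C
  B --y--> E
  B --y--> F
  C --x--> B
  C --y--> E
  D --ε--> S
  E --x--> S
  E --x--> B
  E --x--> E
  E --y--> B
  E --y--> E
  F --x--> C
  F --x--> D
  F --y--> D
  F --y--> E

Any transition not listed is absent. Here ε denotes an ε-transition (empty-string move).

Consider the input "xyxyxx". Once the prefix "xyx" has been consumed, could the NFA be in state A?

No

Start: ε-closure({S}) = {S, B}.
Read 'x': S→{S, B, D}, B→{D, F}; now {S, B, D, F}.
Read 'y': S→{C, F}, B→{A, C, E, F}, D→∅, F→{D, E}; union {A, C, D, E, F}; ε-closure = {S, A, B, C, D, E, F}.
Read 'x': S→{S, B, D}, A→{S, B, C, F}, B→{D, F}, C→{B}, D→∅, E→{S, B, E}, F→{C, D}; now {S, B, C, D, E, F}.
State A is not in {S, B, C, D, E, F}.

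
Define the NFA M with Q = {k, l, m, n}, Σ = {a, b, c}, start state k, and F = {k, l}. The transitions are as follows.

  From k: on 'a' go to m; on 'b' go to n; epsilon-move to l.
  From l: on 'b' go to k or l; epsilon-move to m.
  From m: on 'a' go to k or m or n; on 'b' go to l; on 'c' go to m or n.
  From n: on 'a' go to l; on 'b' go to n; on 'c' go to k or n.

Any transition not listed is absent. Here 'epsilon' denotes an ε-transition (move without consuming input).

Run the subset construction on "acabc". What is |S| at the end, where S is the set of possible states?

4

Start: ε-closure({k}) = {k, l, m}.
Read 'a': {k, l, m} → {k, l, m, n}.
Read 'c': {k, l, m, n} → {k, l, m, n}.
Read 'a': {k, l, m, n} → {k, l, m, n}.
Read 'b': {k, l, m, n} → {k, l, m, n}.
Read 'c': {k, l, m, n} → {k, l, m, n}.
That set has 4 states.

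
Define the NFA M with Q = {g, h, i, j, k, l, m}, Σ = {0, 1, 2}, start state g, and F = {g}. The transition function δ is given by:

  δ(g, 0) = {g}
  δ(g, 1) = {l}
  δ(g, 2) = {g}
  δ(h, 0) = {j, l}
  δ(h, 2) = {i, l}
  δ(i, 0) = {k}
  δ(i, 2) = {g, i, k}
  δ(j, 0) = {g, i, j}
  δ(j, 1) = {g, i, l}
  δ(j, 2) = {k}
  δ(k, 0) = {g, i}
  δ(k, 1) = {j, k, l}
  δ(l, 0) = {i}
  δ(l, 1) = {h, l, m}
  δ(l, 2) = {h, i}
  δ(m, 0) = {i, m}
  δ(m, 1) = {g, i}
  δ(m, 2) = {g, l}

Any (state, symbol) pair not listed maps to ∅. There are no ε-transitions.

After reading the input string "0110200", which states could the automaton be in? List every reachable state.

Start in {g}.
Read '0': {g} → {g}.
Read '1': {g} → {l}.
Read '1': {l} → {h, l, m}.
Read '0': {h, l, m} → {i, j, l, m}.
Read '2': {i, j, l, m} → {g, h, i, k, l}.
Read '0': {g, h, i, k, l} → {g, i, j, k, l}.
Read '0': {g, i, j, k, l} → {g, i, j, k}.

{g, i, j, k}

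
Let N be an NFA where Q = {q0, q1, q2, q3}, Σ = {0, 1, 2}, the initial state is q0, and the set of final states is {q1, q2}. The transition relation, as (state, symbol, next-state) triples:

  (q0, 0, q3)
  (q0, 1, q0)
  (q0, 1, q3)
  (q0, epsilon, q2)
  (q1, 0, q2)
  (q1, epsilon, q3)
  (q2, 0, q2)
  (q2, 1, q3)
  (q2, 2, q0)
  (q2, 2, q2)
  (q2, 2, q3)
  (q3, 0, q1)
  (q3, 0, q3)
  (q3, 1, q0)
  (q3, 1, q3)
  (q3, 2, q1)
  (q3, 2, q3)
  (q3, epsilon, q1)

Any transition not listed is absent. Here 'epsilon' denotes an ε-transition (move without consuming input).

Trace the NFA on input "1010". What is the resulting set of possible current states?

{q1, q2, q3}

Start: ε-closure({q0}) = {q0, q2}.
Read '1': {q0, q2} → {q0, q1, q2, q3}.
Read '0': {q0, q1, q2, q3} → {q1, q2, q3}.
Read '1': {q1, q2, q3} → {q0, q1, q2, q3}.
Read '0': {q0, q1, q2, q3} → {q1, q2, q3}.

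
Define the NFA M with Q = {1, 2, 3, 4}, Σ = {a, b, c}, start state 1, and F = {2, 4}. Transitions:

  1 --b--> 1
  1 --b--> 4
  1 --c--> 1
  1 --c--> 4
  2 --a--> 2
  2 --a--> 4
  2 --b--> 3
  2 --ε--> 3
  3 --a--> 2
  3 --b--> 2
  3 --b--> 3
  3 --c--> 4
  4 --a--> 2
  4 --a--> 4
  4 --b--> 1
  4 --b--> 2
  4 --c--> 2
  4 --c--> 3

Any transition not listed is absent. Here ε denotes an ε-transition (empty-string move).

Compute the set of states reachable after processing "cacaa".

{2, 3, 4}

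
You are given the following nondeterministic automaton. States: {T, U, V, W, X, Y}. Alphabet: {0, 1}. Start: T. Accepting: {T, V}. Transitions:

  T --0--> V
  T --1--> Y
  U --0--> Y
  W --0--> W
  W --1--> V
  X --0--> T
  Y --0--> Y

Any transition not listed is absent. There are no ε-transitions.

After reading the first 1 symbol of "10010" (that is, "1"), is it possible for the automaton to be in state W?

Start in {T}.
Read '1': T→{Y}; now {Y}.
State W is not in {Y}.

No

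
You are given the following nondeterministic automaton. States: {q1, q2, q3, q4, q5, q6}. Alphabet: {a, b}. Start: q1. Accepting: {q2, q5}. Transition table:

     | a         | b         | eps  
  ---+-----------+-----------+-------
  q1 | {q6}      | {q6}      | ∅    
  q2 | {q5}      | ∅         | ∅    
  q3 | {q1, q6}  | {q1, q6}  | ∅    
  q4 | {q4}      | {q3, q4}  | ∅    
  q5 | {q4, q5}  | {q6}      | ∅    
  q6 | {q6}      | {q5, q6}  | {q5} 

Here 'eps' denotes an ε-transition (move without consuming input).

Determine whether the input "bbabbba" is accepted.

Yes

Start in {q1}.
Read 'b': {q1} → {q5, q6}.
Read 'b': {q5, q6} → {q5, q6}.
Read 'a': {q5, q6} → {q4, q5, q6}.
Read 'b': {q4, q5, q6} → {q3, q4, q5, q6}.
Read 'b': {q3, q4, q5, q6} → {q1, q3, q4, q5, q6}.
Read 'b': {q1, q3, q4, q5, q6} → {q1, q3, q4, q5, q6}.
Read 'a': {q1, q3, q4, q5, q6} → {q1, q4, q5, q6}.
The final set {q1, q4, q5, q6} contains the accepting state q5.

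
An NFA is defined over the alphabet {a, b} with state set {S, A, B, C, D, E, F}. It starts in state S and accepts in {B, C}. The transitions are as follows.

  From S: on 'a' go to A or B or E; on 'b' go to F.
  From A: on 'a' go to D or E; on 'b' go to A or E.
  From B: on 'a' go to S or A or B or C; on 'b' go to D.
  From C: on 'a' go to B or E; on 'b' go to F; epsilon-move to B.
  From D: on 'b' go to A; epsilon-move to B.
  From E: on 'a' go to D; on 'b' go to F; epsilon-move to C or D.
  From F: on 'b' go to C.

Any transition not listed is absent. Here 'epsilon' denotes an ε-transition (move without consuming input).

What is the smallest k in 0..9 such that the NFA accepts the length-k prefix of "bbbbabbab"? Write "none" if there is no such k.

Start in {S}.
Read 'b': S→{F}; now {F}.
Read 'b': F→{C}; union {C}; ε-closure = {B, C}.
None of the earlier sets intersect F, but {B, C} does.

2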